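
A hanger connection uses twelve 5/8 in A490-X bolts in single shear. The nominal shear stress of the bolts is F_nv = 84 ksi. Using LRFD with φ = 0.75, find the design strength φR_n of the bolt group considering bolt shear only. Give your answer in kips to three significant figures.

A_b = π × 0.625² / 4 = 0.3068 in².
R_n = F_nv · A_b · n · n_s = 84 × 0.3068 × 12 × 1 = 309.3 kips.
Design strength φR_n = 0.75 × 309.3 = 232 kips.

232 kips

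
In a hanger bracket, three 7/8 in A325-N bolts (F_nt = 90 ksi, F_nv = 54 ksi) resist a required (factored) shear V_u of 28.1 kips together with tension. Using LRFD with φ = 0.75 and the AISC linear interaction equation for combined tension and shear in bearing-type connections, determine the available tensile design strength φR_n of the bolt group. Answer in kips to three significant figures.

A_b = π·0.875²/4 = 0.6013 in²; f_rv = 28.1 / (3 × 0.6013) = 15.58 ksi.
F'_nt = 1.3 F_nt − (F_nt / φF_nv) f_rv = 1.3·90 − (90/(0.75·54))·15.58 = 82.38 ksi, capped at F_nt → F'_nt = 82.38 ksi.
R_n = F'_nt · A_b · n = 82.38 × 0.6013 × 3 = 148.6 kips.
Design strength φR_n = 0.75 × 148.6 = 111 kips.

111 kips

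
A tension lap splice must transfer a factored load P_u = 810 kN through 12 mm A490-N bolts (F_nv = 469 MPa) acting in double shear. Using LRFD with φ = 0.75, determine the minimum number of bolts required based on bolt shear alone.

A_b = π·12²/4 = 113.1 mm².
Per-bolt design strength φR_n = 0.75 × 469 × 113.1 × 2 / 1000 = 79.56 kN.
n ≥ 810 / 79.56 = 10.18 → use 11 bolts.

11 bolts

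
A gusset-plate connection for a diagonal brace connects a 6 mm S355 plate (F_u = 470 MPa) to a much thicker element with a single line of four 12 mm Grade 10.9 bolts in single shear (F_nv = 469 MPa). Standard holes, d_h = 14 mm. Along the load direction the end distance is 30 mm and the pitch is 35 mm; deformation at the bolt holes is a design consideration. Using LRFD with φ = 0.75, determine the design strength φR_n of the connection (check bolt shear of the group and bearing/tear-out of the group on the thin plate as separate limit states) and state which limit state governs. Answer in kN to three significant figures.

Bolt shear: A_b = π·12²/4 = 113.1 mm²; R_n = 469 × 113.1 × 4 × 1 / 1000 = 212.2 kN → 0.75 × 212.2 = 159 kN.
Bearing (1.2 l_c t F_u ≤ 2.4 d t F_u): upper limit = 2.4·12·6·470 / 1000 = 81.22 kN.
  Edge l_c = 30 − 14/2 = 23 → r_n = 77.83 kN; interior l_c = 35 − 14 = 21 → r_n = 71.06 kN.
  R_n,bearing = 1·77.83 + 3·71.06 = 291 kN → 0.75 × 291 = 218 kN.
Bolt shear governs: 159 kN.

159 kN (bolt shear governs)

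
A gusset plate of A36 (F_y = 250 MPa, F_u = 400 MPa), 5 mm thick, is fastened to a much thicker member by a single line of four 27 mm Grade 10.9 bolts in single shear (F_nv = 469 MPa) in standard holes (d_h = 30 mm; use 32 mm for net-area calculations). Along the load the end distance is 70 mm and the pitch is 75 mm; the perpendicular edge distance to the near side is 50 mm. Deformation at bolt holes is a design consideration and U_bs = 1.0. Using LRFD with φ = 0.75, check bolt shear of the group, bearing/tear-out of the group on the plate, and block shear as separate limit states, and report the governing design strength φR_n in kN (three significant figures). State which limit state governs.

Bolt shear: A_b = π·27²/4 = 572.6 mm²; R_n = 469 × 572.6 × 4 × 1 / 1000 = 1074 kN → 0.75 × 1074 = 806 kN.
Bearing: edge l_c = 55, r_n = 129.6 kN; interior l_c = 45, r_n = 108 kN; R_n = 129.6 + 3·108 = 453.6 kN → 340 kN.
Block shear: A_gv = 1475, A_nv = 915, A_nt = 170 mm²; R_n = min(0.6F_uA_nv, 0.6F_yA_gv) + U_bs·F_u·A_nt = 287.6 kN → 216 kN.
Block shear governs: 216 kN.

216 kN (block shear governs)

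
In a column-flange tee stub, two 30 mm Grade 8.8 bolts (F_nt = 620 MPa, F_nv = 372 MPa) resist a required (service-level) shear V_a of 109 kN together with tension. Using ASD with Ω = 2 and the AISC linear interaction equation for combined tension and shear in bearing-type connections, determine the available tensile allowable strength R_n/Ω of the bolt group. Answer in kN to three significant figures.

388 kN

A_b = π·30²/4 = 706.9 mm²; f_rv = 109 × 1000 / (2 × 706.9) = 77.1 MPa.
F'_nt = 1.3 F_nt − (Ω F_nt / F_nv) f_rv = 1.3·620 − (2·620/372)·77.1 = 549 MPa, capped at F_nt → F'_nt = 549 MPa.
R_n = F'_nt · A_b · n = 549 × 706.9 × 2 / 1000 = 776.1 kN.
Allowable strength R_n/Ω = 776.1 / 2 = 388 kN.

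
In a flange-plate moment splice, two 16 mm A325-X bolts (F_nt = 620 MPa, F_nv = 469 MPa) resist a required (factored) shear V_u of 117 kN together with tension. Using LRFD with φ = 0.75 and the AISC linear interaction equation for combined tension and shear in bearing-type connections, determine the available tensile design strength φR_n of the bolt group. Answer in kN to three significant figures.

A_b = π·16²/4 = 201.1 mm²; f_rv = 117 × 1000 / (2 × 201.1) = 291 MPa.
F'_nt = 1.3 F_nt − (F_nt / φF_nv) f_rv = 1.3·620 − (620/(0.75·469))·291 = 293.2 MPa, capped at F_nt → F'_nt = 293.2 MPa.
R_n = F'_nt · A_b · n = 293.2 × 201.1 × 2 / 1000 = 117.9 kN.
Design strength φR_n = 0.75 × 117.9 = 88.4 kN.

88.4 kN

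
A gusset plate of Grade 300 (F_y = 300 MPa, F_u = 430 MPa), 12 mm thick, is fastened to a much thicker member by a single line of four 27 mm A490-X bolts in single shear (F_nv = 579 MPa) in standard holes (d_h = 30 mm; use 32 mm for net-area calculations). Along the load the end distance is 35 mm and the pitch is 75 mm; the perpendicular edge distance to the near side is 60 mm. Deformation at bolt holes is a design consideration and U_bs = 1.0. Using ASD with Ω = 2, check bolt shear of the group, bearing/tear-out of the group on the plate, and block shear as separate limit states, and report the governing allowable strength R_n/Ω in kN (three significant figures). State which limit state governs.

343 kN (block shear governs)

Bolt shear: A_b = π·27²/4 = 572.6 mm²; R_n = 579 × 572.6 × 4 × 1 / 1000 = 1326 kN → 1326 / 2 = 663 kN.
Bearing: edge l_c = 20, r_n = 123.8 kN; interior l_c = 45, r_n = 278.6 kN; R_n = 123.8 + 3·278.6 = 959.8 kN → 480 kN.
Block shear: A_gv = 3120, A_nv = 1776, A_nt = 528 mm²; R_n = min(0.6F_uA_nv, 0.6F_yA_gv) + U_bs·F_u·A_nt = 685.2 kN → 343 kN.
Block shear governs: 343 kN.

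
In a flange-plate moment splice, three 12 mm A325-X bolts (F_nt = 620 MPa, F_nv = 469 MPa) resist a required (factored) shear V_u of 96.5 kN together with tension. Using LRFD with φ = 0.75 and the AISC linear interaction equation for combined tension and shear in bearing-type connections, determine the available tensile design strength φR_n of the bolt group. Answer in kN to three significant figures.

77.5 kN

A_b = π·12²/4 = 113.1 mm²; f_rv = 96.5 × 1000 / (3 × 113.1) = 284.4 MPa.
F'_nt = 1.3 F_nt − (F_nt / φF_nv) f_rv = 1.3·620 − (620/(0.75·469))·284.4 = 304.7 MPa, capped at F_nt → F'_nt = 304.7 MPa.
R_n = F'_nt · A_b · n = 304.7 × 113.1 × 3 / 1000 = 103.4 kN.
Design strength φR_n = 0.75 × 103.4 = 77.5 kN.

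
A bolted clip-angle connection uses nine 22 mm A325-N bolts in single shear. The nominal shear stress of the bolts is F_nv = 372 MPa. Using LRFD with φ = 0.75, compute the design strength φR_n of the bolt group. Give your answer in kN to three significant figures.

A_b = π × 22² / 4 = 380.1 mm².
R_n = F_nv · A_b · n · n_s = 372 × 380.1 × 9 × 1 / 1000 = 1273 kN.
Design strength φR_n = 0.75 × 1273 = 955 kN.

955 kN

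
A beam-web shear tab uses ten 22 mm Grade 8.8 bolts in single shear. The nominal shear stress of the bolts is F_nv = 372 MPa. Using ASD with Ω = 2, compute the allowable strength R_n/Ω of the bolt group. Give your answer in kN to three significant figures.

707 kN

A_b = π × 22² / 4 = 380.1 mm².
R_n = F_nv · A_b · n · n_s = 372 × 380.1 × 10 × 1 / 1000 = 1414 kN.
Allowable strength R_n/Ω = 1414 / 2 = 707 kN.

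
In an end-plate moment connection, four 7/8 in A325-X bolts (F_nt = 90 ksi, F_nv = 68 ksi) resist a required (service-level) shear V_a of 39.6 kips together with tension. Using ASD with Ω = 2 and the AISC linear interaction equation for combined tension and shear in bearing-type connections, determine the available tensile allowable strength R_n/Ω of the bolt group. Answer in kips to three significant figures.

88.3 kips

A_b = π·0.875²/4 = 0.6013 in²; f_rv = 39.6 / (4 × 0.6013) = 16.46 ksi.
F'_nt = 1.3 F_nt − (Ω F_nt / F_nv) f_rv = 1.3·90 − (2·90/68)·16.46 = 73.42 ksi, capped at F_nt → F'_nt = 73.42 ksi.
R_n = F'_nt · A_b · n = 73.42 × 0.6013 × 4 = 176.6 kips.
Allowable strength R_n/Ω = 176.6 / 2 = 88.3 kips.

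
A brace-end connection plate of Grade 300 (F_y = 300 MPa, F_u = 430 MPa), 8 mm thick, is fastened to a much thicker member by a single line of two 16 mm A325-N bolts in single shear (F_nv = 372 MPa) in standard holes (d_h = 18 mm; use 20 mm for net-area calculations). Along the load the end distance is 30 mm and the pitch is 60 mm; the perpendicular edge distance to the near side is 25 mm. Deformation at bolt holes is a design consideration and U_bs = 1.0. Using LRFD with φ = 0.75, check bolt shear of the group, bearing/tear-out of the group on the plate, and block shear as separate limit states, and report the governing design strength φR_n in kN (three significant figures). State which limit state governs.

Bolt shear: A_b = π·16²/4 = 201.1 mm²; R_n = 372 × 201.1 × 2 × 1 / 1000 = 149.6 kN → 0.75 × 149.6 = 112 kN.
Bearing: edge l_c = 21, r_n = 86.69 kN; interior l_c = 42, r_n = 132.1 kN; R_n = 86.69 + 1·132.1 = 218.8 kN → 164 kN.
Block shear: A_gv = 720, A_nv = 480, A_nt = 120 mm²; R_n = min(0.6F_uA_nv, 0.6F_yA_gv) + U_bs·F_u·A_nt = 175.4 kN → 132 kN.
Bolt shear governs: 112 kN.

112 kN (bolt shear governs)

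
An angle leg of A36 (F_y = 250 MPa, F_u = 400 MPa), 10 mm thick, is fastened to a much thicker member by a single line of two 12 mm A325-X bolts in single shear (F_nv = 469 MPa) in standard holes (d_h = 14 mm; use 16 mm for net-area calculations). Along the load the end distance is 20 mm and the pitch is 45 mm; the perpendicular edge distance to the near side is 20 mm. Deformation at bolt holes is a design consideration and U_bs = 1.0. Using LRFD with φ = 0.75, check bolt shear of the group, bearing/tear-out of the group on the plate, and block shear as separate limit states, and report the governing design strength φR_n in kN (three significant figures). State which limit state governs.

Bolt shear: A_b = π·12²/4 = 113.1 mm²; R_n = 469 × 113.1 × 2 × 1 / 1000 = 106.1 kN → 0.75 × 106.1 = 79.6 kN.
Bearing: edge l_c = 13, r_n = 62.4 kN; interior l_c = 31, r_n = 115.2 kN; R_n = 62.4 + 1·115.2 = 177.6 kN → 133 kN.
Block shear: A_gv = 650, A_nv = 410, A_nt = 120 mm²; R_n = min(0.6F_uA_nv, 0.6F_yA_gv) + U_bs·F_u·A_nt = 145.5 kN → 109 kN.
Bolt shear governs: 79.6 kN.

79.6 kN (bolt shear governs)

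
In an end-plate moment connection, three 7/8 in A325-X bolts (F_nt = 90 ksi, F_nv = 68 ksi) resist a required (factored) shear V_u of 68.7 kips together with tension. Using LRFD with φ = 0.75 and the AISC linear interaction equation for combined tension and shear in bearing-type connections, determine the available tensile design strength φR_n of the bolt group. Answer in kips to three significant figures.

A_b = π·0.875²/4 = 0.6013 in²; f_rv = 68.7 / (3 × 0.6013) = 38.08 ksi.
F'_nt = 1.3 F_nt − (F_nt / φF_nv) f_rv = 1.3·90 − (90/(0.75·68))·38.08 = 49.79 ksi, capped at F_nt → F'_nt = 49.79 ksi.
R_n = F'_nt · A_b · n = 49.79 × 0.6013 × 3 = 89.83 kips.
Design strength φR_n = 0.75 × 89.83 = 67.4 kips.

67.4 kips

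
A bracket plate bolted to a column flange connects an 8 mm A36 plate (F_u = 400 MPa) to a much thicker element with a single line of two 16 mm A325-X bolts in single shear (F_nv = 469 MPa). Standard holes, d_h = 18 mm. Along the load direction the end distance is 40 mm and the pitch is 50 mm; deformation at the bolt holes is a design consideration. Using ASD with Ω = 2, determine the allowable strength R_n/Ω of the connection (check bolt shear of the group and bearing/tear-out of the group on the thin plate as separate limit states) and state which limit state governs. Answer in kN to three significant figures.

Bolt shear: A_b = π·16²/4 = 201.1 mm²; R_n = 469 × 201.1 × 2 × 1 / 1000 = 188.6 kN → 188.6 / 2 = 94.3 kN.
Bearing (1.2 l_c t F_u ≤ 2.4 d t F_u): upper limit = 2.4·16·8·400 / 1000 = 122.9 kN.
  Edge l_c = 40 − 18/2 = 31 → r_n = 119 kN; interior l_c = 50 − 18 = 32 → r_n = 122.9 kN.
  R_n,bearing = 1·119 + 1·122.9 = 241.9 kN → 241.9 / 2 = 121 kN.
Bolt shear governs: 94.3 kN.

94.3 kN (bolt shear governs)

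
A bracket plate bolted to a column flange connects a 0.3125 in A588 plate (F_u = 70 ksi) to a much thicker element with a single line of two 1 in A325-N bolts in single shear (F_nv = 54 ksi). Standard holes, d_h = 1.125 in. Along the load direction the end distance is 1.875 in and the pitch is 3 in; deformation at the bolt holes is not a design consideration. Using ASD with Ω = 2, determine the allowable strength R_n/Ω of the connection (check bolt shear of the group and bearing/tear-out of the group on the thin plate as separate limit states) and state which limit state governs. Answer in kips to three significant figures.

Bolt shear: A_b = π·1²/4 = 0.7854 in²; R_n = 54 × 0.7854 × 2 × 1 = 84.82 kips → 84.82 / 2 = 42.4 kips.
Bearing (1.5 l_c t F_u ≤ 3.0 d t F_u): upper limit = 3.0·1·0.3125·70 = 65.62 kips.
  Edge l_c = 1.875 − 1.125/2 = 1.312 → r_n = 43.07 kips; interior l_c = 3 − 1.125 = 1.875 → r_n = 61.52 kips.
  R_n,bearing = 1·43.07 + 1·61.52 = 104.6 kips → 104.6 / 2 = 52.3 kips.
Bolt shear governs: 42.4 kips.

42.4 kips (bolt shear governs)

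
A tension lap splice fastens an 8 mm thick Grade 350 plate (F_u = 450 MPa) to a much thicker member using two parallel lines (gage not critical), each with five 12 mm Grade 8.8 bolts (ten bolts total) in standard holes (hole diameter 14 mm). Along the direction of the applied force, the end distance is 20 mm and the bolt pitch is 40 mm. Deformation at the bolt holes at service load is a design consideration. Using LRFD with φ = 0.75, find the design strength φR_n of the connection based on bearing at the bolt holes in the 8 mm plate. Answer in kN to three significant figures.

Per bolt r_n = 1.2 l_c t F_u ≤ 2.4 d t F_u; upper limit = 2.4 × 12 × 8 × 450 / 1000 = 103.7 kN.
Edge bolt: l_c = 20 − 14/2 = 13 mm → 1.2 × 13 × 8 × 450 / 1000 = 56.16 → r_n = 56.16 kN.
Interior bolts: l_c = 40 − 14 = 26 mm → 1.2 × 26 × 8 × 450 / 1000 = 112.3 → r_n = 103.7 kN.
R_n = 2 × 56.16 + 8 × 103.7 = 941.8 kN.
Design strength φR_n = 0.75 × 941.8 = 706 kN.

706 kN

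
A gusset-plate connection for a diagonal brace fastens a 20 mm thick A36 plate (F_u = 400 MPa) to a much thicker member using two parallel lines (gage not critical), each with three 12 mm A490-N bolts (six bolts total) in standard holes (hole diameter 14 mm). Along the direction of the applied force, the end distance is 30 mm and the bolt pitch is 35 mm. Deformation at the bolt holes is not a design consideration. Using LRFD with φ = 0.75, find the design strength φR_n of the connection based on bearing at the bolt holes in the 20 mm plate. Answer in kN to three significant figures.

1170 kN

Per bolt r_n = 1.5 l_c t F_u ≤ 3.0 d t F_u; upper limit = 3.0 × 12 × 20 × 400 / 1000 = 288 kN.
Edge bolt: l_c = 30 − 14/2 = 23 mm → 1.5 × 23 × 20 × 400 / 1000 = 276 → r_n = 276 kN.
Interior bolts: l_c = 35 − 14 = 21 mm → 1.5 × 21 × 20 × 400 / 1000 = 252 → r_n = 252 kN.
R_n = 2 × 276 + 4 × 252 = 1560 kN.
Design strength φR_n = 0.75 × 1560 = 1170 kN.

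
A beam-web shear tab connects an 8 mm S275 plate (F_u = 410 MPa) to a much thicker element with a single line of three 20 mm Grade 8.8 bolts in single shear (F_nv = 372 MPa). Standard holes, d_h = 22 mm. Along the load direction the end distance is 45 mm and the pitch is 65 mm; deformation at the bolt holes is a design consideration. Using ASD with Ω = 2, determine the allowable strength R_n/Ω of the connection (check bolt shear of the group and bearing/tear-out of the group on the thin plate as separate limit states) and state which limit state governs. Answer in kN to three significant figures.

175 kN (bolt shear governs)

Bolt shear: A_b = π·20²/4 = 314.2 mm²; R_n = 372 × 314.2 × 3 × 1 / 1000 = 350.6 kN → 350.6 / 2 = 175 kN.
Bearing (1.2 l_c t F_u ≤ 2.4 d t F_u): upper limit = 2.4·20·8·410 / 1000 = 157.4 kN.
  Edge l_c = 45 − 22/2 = 34 → r_n = 133.8 kN; interior l_c = 65 − 22 = 43 → r_n = 157.4 kN.
  R_n,bearing = 1·133.8 + 2·157.4 = 448.7 kN → 448.7 / 2 = 224 kN.
Bolt shear governs: 175 kN.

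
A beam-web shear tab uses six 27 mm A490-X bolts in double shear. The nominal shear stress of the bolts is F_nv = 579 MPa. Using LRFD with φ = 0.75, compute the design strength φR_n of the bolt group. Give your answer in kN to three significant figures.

A_b = π × 27² / 4 = 572.6 mm².
R_n = F_nv · A_b · n · n_s = 579 × 572.6 × 6 × 2 / 1000 = 3978 kN.
Design strength φR_n = 0.75 × 3978 = 2980 kN.

2980 kN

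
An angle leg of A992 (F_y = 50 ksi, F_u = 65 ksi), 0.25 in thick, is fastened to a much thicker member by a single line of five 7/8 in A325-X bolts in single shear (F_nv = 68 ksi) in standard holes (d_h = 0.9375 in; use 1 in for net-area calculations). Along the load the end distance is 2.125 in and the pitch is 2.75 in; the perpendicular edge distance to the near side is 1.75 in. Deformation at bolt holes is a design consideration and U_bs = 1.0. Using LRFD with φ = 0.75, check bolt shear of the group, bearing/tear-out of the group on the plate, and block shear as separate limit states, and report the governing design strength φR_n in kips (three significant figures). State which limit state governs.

78.3 kips (block shear governs)

Bolt shear: A_b = π·0.875²/4 = 0.6013 in²; R_n = 68 × 0.6013 × 5 × 1 = 204.4 kips → 0.75 × 204.4 = 153 kips.
Bearing: edge l_c = 1.656, r_n = 32.3 kips; interior l_c = 1.812, r_n = 34.12 kips; R_n = 32.3 + 4·34.12 = 168.8 kips → 127 kips.
Block shear: A_gv = 3.281, A_nv = 2.156, A_nt = 0.3125 in²; R_n = min(0.6F_uA_nv, 0.6F_yA_gv) + U_bs·F_u·A_nt = 104.4 kips → 78.3 kips.
Block shear governs: 78.3 kips.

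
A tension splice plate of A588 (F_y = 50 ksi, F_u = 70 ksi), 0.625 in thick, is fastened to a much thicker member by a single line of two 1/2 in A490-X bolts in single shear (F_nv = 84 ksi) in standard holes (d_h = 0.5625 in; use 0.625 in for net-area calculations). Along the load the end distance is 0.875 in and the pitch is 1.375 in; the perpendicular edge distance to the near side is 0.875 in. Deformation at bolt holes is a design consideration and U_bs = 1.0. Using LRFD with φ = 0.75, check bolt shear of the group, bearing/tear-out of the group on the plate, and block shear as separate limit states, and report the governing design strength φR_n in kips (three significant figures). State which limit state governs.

Bolt shear: A_b = π·0.5²/4 = 0.1963 in²; R_n = 84 × 0.1963 × 2 × 1 = 32.99 kips → 0.75 × 32.99 = 24.7 kips.
Bearing: edge l_c = 0.5938, r_n = 31.17 kips; interior l_c = 0.8125, r_n = 42.66 kips; R_n = 31.17 + 1·42.66 = 73.83 kips → 55.4 kips.
Block shear: A_gv = 1.406, A_nv = 0.8203, A_nt = 0.3516 in²; R_n = min(0.6F_uA_nv, 0.6F_yA_gv) + U_bs·F_u·A_nt = 59.06 kips → 44.3 kips.
Bolt shear governs: 24.7 kips.

24.7 kips (bolt shear governs)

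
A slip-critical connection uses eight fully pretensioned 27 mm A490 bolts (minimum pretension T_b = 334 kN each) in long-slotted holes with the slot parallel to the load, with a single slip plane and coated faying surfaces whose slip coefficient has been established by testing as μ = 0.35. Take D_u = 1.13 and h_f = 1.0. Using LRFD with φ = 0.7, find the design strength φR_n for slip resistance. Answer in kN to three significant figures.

740 kN

R_n = μ · D_u · h_f · T_b · n_s · n_b = 0.35 × 1.13 × 1.0 × 334 × 1 × 8 = 1057 kN.
Design strength φR_n = 0.7 × 1057 = 740 kN.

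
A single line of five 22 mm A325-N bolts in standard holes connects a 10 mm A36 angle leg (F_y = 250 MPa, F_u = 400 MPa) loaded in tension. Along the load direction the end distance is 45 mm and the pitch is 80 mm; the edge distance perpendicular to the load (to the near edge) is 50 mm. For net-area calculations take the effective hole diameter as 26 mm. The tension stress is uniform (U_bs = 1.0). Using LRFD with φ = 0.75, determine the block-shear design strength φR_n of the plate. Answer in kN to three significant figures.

Shear plane L_v = 45 + 4·80 = 365 mm; A_gv = 365 × 10 = 3650 mm².
A_nv = (365 − 4.5·26) × 10 = 2480 mm².
A_nt = (50 − 0.5·26) × 10 = 370 mm².
0.6 F_u A_nv = 595.2 kN; 0.6 F_y A_gv = 547.5 kN → shear yielding governs the shear term.
R_n = 547.5 + 1.0 × 400 × 370 / 1000 = 695.5 kN.
Design strength φR_n = 0.75 × 695.5 = 522 kN.

522 kN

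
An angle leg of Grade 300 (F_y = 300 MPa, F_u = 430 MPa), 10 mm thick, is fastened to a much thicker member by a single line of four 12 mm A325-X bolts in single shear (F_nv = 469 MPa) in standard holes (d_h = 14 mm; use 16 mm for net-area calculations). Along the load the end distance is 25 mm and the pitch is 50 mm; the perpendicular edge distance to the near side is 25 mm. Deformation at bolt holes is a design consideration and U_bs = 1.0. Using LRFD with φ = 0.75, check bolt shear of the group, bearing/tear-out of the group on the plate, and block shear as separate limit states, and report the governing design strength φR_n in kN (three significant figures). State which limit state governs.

Bolt shear: A_b = π·12²/4 = 113.1 mm²; R_n = 469 × 113.1 × 4 × 1 / 1000 = 212.2 kN → 0.75 × 212.2 = 159 kN.
Bearing: edge l_c = 18, r_n = 92.88 kN; interior l_c = 36, r_n = 123.8 kN; R_n = 92.88 + 3·123.8 = 464.4 kN → 348 kN.
Block shear: A_gv = 1750, A_nv = 1190, A_nt = 170 mm²; R_n = min(0.6F_uA_nv, 0.6F_yA_gv) + U_bs·F_u·A_nt = 380.1 kN → 285 kN.
Bolt shear governs: 159 kN.

159 kN (bolt shear governs)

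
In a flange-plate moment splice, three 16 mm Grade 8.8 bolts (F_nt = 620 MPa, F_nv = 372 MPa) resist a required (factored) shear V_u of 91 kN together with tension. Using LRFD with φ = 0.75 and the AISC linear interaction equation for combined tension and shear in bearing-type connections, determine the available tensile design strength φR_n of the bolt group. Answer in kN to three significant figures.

A_b = π·16²/4 = 201.1 mm²; f_rv = 91 × 1000 / (3 × 201.1) = 150.9 MPa.
F'_nt = 1.3 F_nt − (F_nt / φF_nv) f_rv = 1.3·620 − (620/(0.75·372))·150.9 = 470.7 MPa, capped at F_nt → F'_nt = 470.7 MPa.
R_n = F'_nt · A_b · n = 470.7 × 201.1 × 3 / 1000 = 283.9 kN.
Design strength φR_n = 0.75 × 283.9 = 213 kN.

213 kN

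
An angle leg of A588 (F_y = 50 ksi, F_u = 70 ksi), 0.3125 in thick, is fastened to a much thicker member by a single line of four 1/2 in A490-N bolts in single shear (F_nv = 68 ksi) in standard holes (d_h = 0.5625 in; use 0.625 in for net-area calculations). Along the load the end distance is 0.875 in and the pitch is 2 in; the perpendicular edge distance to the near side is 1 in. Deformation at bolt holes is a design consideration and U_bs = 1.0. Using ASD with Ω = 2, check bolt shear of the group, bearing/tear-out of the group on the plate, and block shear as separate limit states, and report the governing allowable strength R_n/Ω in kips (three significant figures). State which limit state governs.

Bolt shear: A_b = π·0.5²/4 = 0.1963 in²; R_n = 68 × 0.1963 × 4 × 1 = 53.41 kips → 53.41 / 2 = 26.7 kips.
Bearing: edge l_c = 0.5938, r_n = 15.59 kips; interior l_c = 1.438, r_n = 26.25 kips; R_n = 15.59 + 3·26.25 = 94.34 kips → 47.2 kips.
Block shear: A_gv = 2.148, A_nv = 1.465, A_nt = 0.2148 in²; R_n = min(0.6F_uA_nv, 0.6F_yA_gv) + U_bs·F_u·A_nt = 76.56 kips → 38.3 kips.
Bolt shear governs: 26.7 kips.

26.7 kips (bolt shear governs)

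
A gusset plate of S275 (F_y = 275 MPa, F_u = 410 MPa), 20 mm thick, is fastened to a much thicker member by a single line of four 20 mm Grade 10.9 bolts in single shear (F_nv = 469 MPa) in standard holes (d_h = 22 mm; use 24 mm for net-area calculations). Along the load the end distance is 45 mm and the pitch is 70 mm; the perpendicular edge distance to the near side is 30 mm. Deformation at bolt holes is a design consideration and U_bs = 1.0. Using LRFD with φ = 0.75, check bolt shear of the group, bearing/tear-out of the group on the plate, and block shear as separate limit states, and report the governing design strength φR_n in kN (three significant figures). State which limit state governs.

Bolt shear: A_b = π·20²/4 = 314.2 mm²; R_n = 469 × 314.2 × 4 × 1 / 1000 = 589.4 kN → 0.75 × 589.4 = 442 kN.
Bearing: edge l_c = 34, r_n = 334.6 kN; interior l_c = 48, r_n = 393.6 kN; R_n = 334.6 + 3·393.6 = 1515 kN → 1140 kN.
Block shear: A_gv = 5100, A_nv = 3420, A_nt = 360 mm²; R_n = min(0.6F_uA_nv, 0.6F_yA_gv) + U_bs·F_u·A_nt = 988.9 kN → 742 kN.
Bolt shear governs: 442 kN.

442 kN (bolt shear governs)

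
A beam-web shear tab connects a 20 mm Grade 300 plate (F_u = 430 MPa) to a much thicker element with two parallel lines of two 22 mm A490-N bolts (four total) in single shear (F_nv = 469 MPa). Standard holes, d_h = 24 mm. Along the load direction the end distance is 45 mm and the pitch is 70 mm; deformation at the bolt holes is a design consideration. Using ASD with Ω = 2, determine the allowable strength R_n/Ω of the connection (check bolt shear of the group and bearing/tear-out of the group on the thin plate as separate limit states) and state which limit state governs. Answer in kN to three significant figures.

357 kN (bolt shear governs)

Bolt shear: A_b = π·22²/4 = 380.1 mm²; R_n = 469 × 380.1 × 4 × 1 / 1000 = 713.1 kN → 713.1 / 2 = 357 kN.
Bearing (1.2 l_c t F_u ≤ 2.4 d t F_u): upper limit = 2.4·22·20·430 / 1000 = 454.1 kN.
  Edge l_c = 45 − 24/2 = 33 → r_n = 340.6 kN; interior l_c = 70 − 24 = 46 → r_n = 454.1 kN.
  R_n,bearing = 2·340.6 + 2·454.1 = 1589 kN → 1589 / 2 = 795 kN.
Bolt shear governs: 357 kN.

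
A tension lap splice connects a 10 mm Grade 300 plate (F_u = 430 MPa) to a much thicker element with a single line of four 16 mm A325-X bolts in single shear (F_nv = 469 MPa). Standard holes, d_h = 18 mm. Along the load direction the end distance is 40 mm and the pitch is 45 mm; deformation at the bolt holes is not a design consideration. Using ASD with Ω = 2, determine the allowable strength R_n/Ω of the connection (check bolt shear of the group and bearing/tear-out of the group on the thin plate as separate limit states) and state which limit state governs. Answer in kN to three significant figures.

Bolt shear: A_b = π·16²/4 = 201.1 mm²; R_n = 469 × 201.1 × 4 × 1 / 1000 = 377.2 kN → 377.2 / 2 = 189 kN.
Bearing (1.5 l_c t F_u ≤ 3.0 d t F_u): upper limit = 3.0·16·10·430 / 1000 = 206.4 kN.
  Edge l_c = 40 − 18/2 = 31 → r_n = 200 kN; interior l_c = 45 − 18 = 27 → r_n = 174.2 kN.
  R_n,bearing = 1·200 + 3·174.2 = 722.4 kN → 722.4 / 2 = 361 kN.
Bolt shear governs: 189 kN.

189 kN (bolt shear governs)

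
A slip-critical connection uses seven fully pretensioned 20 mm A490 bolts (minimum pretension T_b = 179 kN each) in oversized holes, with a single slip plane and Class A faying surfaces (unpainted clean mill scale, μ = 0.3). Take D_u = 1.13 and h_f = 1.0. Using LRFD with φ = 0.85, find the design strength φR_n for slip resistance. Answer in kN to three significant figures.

R_n = μ · D_u · h_f · T_b · n_s · n_b = 0.3 × 1.13 × 1.0 × 179 × 1 × 7 = 424.8 kN.
Design strength φR_n = 0.85 × 424.8 = 361 kN.

361 kN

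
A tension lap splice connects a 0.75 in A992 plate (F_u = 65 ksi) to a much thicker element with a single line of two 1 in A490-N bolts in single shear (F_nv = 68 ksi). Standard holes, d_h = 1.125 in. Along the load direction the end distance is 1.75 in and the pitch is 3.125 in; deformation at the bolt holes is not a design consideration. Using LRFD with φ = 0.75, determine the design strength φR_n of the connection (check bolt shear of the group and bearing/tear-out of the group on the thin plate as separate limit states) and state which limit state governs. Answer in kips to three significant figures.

80.1 kips (bolt shear governs)

Bolt shear: A_b = π·1²/4 = 0.7854 in²; R_n = 68 × 0.7854 × 2 × 1 = 106.8 kips → 0.75 × 106.8 = 80.1 kips.
Bearing (1.5 l_c t F_u ≤ 3.0 d t F_u): upper limit = 3.0·1·0.75·65 = 146.2 kips.
  Edge l_c = 1.75 − 1.125/2 = 1.188 → r_n = 86.84 kips; interior l_c = 3.125 − 1.125 = 2 → r_n = 146.2 kips.
  R_n,bearing = 1·86.84 + 1·146.2 = 233.1 kips → 0.75 × 233.1 = 175 kips.
Bolt shear governs: 80.1 kips.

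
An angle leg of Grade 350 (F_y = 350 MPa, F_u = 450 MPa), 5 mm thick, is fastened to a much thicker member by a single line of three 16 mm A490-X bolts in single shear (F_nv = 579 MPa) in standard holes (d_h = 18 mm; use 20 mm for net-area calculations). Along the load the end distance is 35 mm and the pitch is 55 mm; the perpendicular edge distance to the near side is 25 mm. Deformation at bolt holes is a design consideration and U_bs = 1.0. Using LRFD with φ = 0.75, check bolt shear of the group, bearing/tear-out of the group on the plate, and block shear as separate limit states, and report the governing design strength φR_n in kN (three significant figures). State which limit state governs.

122 kN (block shear governs)

Bolt shear: A_b = π·16²/4 = 201.1 mm²; R_n = 579 × 201.1 × 3 × 1 / 1000 = 349.2 kN → 0.75 × 349.2 = 262 kN.
Bearing: edge l_c = 26, r_n = 70.2 kN; interior l_c = 37, r_n = 86.4 kN; R_n = 70.2 + 2·86.4 = 243 kN → 182 kN.
Block shear: A_gv = 725, A_nv = 475, A_nt = 75 mm²; R_n = min(0.6F_uA_nv, 0.6F_yA_gv) + U_bs·F_u·A_nt = 162 kN → 122 kN.
Block shear governs: 122 kN.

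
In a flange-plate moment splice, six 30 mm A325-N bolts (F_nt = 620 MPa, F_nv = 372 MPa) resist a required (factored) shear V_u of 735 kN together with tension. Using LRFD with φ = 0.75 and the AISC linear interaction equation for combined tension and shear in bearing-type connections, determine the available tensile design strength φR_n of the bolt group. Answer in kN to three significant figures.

A_b = π·30²/4 = 706.9 mm²; f_rv = 735 × 1000 / (6 × 706.9) = 173.3 MPa.
F'_nt = 1.3 F_nt − (F_nt / φF_nv) f_rv = 1.3·620 − (620/(0.75·372))·173.3 = 420.9 MPa, capped at F_nt → F'_nt = 420.9 MPa.
R_n = F'_nt · A_b · n = 420.9 × 706.9 × 6 / 1000 = 1785 kN.
Design strength φR_n = 0.75 × 1785 = 1340 kN.

1340 kN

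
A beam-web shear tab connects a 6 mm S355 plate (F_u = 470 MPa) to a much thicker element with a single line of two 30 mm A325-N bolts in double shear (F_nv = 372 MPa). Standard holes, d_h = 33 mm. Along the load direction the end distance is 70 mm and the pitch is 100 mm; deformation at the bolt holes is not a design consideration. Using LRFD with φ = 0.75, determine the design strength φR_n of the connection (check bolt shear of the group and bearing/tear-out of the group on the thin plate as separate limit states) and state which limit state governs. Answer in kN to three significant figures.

Bolt shear: A_b = π·30²/4 = 706.9 mm²; R_n = 372 × 706.9 × 2 × 2 / 1000 = 1052 kN → 0.75 × 1052 = 789 kN.
Bearing (1.5 l_c t F_u ≤ 3.0 d t F_u): upper limit = 3.0·30·6·470 / 1000 = 253.8 kN.
  Edge l_c = 70 − 33/2 = 53.5 → r_n = 226.3 kN; interior l_c = 100 − 33 = 67 → r_n = 253.8 kN.
  R_n,bearing = 1·226.3 + 1·253.8 = 480.1 kN → 0.75 × 480.1 = 360 kN.
Bearing governs: 360 kN.

360 kN (bearing governs)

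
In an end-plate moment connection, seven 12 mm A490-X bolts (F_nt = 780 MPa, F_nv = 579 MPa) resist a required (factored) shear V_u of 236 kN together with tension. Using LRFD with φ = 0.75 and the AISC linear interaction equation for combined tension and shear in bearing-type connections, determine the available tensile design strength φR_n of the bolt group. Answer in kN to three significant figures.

284 kN

A_b = π·12²/4 = 113.1 mm²; f_rv = 236 × 1000 / (7 × 113.1) = 298.1 MPa.
F'_nt = 1.3 F_nt − (F_nt / φF_nv) f_rv = 1.3·780 − (780/(0.75·579))·298.1 = 478.6 MPa, capped at F_nt → F'_nt = 478.6 MPa.
R_n = F'_nt · A_b · n = 478.6 × 113.1 × 7 / 1000 = 378.9 kN.
Design strength φR_n = 0.75 × 378.9 = 284 kN.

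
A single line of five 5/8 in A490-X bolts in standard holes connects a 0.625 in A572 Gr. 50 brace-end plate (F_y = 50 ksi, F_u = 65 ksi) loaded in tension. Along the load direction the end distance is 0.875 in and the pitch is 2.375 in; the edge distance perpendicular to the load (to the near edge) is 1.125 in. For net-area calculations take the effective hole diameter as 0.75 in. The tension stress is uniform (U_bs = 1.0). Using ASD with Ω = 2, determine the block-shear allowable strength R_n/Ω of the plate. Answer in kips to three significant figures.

Shear plane L_v = 0.875 + 4·2.375 = 10.38 in; A_gv = 10.38 × 0.625 = 6.484 in².
A_nv = (10.38 − 4.5·0.75) × 0.625 = 4.375 in².
A_nt = (1.125 − 0.5·0.75) × 0.625 = 0.4688 in².
0.6 F_u A_nv = 170.6 kips; 0.6 F_y A_gv = 194.5 kips → shear rupture governs the shear term.
R_n = 170.6 + 1.0 × 65 × 0.4688 = 201.1 kips.
Allowable strength R_n/Ω = 201.1 / 2 = 101 kips.

101 kips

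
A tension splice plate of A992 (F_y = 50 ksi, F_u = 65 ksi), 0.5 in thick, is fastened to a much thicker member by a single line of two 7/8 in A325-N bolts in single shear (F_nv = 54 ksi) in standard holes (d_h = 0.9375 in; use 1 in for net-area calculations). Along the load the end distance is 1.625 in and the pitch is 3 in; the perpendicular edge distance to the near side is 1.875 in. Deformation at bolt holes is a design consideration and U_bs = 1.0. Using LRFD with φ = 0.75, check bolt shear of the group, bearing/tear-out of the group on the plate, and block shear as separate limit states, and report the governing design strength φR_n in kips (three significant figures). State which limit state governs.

48.7 kips (bolt shear governs)

Bolt shear: A_b = π·0.875²/4 = 0.6013 in²; R_n = 54 × 0.6013 × 2 × 1 = 64.94 kips → 0.75 × 64.94 = 48.7 kips.
Bearing: edge l_c = 1.156, r_n = 45.09 kips; interior l_c = 2.062, r_n = 68.25 kips; R_n = 45.09 + 1·68.25 = 113.3 kips → 85 kips.
Block shear: A_gv = 2.312, A_nv = 1.562, A_nt = 0.6875 in²; R_n = min(0.6F_uA_nv, 0.6F_yA_gv) + U_bs·F_u·A_nt = 105.6 kips → 79.2 kips.
Bolt shear governs: 48.7 kips.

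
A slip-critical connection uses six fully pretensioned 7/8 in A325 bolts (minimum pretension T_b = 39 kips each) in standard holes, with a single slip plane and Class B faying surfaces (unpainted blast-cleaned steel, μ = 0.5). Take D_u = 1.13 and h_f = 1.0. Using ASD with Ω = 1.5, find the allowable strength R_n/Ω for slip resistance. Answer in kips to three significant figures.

R_n = μ · D_u · h_f · T_b · n_s · n_b = 0.5 × 1.13 × 1.0 × 39 × 1 × 6 = 132.2 kips.
Allowable strength R_n/Ω = 132.2 / 1.5 = 88.1 kips.

88.1 kips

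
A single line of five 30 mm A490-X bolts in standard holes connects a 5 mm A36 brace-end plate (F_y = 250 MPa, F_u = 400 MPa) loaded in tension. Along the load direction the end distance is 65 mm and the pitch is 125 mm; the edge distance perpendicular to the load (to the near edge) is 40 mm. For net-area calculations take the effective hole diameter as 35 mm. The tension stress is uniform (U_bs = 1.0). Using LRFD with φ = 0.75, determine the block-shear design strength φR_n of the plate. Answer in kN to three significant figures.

352 kN

Shear plane L_v = 65 + 4·125 = 565 mm; A_gv = 565 × 5 = 2825 mm².
A_nv = (565 − 4.5·35) × 5 = 2038 mm².
A_nt = (40 − 0.5·35) × 5 = 112.5 mm².
0.6 F_u A_nv = 489 kN; 0.6 F_y A_gv = 423.8 kN → shear yielding governs the shear term.
R_n = 423.8 + 1.0 × 400 × 112.5 / 1000 = 468.8 kN.
Design strength φR_n = 0.75 × 468.8 = 352 kN.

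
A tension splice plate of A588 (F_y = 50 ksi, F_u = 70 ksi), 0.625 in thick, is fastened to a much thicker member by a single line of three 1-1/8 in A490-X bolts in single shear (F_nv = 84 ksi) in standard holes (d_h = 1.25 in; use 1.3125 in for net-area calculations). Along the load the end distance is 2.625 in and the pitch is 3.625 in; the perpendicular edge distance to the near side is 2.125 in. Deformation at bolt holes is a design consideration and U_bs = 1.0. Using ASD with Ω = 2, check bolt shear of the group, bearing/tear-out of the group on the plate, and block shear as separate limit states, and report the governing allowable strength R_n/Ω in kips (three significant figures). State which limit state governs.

Bolt shear: A_b = π·1.125²/4 = 0.994 in²; R_n = 84 × 0.994 × 3 × 1 = 250.5 kips → 250.5 / 2 = 125 kips.
Bearing: edge l_c = 2, r_n = 105 kips; interior l_c = 2.375, r_n = 118.1 kips; R_n = 105 + 2·118.1 = 341.2 kips → 171 kips.
Block shear: A_gv = 6.172, A_nv = 4.121, A_nt = 0.918 in²; R_n = min(0.6F_uA_nv, 0.6F_yA_gv) + U_bs·F_u·A_nt = 237.3 kips → 119 kips.
Block shear governs: 119 kips.

119 kips (block shear governs)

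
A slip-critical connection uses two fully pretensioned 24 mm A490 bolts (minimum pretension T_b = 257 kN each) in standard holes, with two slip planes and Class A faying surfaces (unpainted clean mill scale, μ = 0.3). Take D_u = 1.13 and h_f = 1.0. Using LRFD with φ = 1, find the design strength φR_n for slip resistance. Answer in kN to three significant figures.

R_n = μ · D_u · h_f · T_b · n_s · n_b = 0.3 × 1.13 × 1.0 × 257 × 2 × 2 = 348.5 kN.
Design strength φR_n = 1 × 348.5 = 348 kN.

348 kN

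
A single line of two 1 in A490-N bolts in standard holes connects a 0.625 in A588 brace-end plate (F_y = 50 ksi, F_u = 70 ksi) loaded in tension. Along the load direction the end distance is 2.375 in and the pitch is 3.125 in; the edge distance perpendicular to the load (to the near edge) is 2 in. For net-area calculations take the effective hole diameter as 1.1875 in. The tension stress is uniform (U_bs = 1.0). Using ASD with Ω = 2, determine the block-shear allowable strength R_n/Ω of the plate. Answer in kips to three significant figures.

79.6 kips

Shear plane L_v = 2.375 + 1·3.125 = 5.5 in; A_gv = 5.5 × 0.625 = 3.438 in².
A_nv = (5.5 − 1.5·1.1875) × 0.625 = 2.324 in².
A_nt = (2 − 0.5·1.1875) × 0.625 = 0.8789 in².
0.6 F_u A_nv = 97.62 kips; 0.6 F_y A_gv = 103.1 kips → shear rupture governs the shear term.
R_n = 97.62 + 1.0 × 70 × 0.8789 = 159.1 kips.
Allowable strength R_n/Ω = 159.1 / 2 = 79.6 kips.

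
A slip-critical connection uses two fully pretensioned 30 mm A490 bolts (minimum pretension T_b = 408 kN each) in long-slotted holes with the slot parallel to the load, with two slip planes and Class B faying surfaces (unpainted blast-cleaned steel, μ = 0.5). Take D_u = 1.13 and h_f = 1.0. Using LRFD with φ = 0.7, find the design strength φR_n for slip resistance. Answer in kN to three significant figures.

R_n = μ · D_u · h_f · T_b · n_s · n_b = 0.5 × 1.13 × 1.0 × 408 × 2 × 2 = 922.1 kN.
Design strength φR_n = 0.7 × 922.1 = 645 kN.

645 kN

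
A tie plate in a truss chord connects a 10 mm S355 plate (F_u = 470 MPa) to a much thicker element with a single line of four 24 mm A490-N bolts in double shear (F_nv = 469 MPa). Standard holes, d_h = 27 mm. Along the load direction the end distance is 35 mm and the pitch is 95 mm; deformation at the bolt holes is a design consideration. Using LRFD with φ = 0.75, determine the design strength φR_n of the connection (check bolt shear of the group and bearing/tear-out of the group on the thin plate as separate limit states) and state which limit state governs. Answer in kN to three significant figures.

Bolt shear: A_b = π·24²/4 = 452.4 mm²; R_n = 469 × 452.4 × 4 × 2 / 1000 = 1697 kN → 0.75 × 1697 = 1270 kN.
Bearing (1.2 l_c t F_u ≤ 2.4 d t F_u): upper limit = 2.4·24·10·470 / 1000 = 270.7 kN.
  Edge l_c = 35 − 27/2 = 21.5 → r_n = 121.3 kN; interior l_c = 95 − 27 = 68 → r_n = 270.7 kN.
  R_n,bearing = 1·121.3 + 3·270.7 = 933.4 kN → 0.75 × 933.4 = 700 kN.
Bearing governs: 700 kN.

700 kN (bearing governs)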